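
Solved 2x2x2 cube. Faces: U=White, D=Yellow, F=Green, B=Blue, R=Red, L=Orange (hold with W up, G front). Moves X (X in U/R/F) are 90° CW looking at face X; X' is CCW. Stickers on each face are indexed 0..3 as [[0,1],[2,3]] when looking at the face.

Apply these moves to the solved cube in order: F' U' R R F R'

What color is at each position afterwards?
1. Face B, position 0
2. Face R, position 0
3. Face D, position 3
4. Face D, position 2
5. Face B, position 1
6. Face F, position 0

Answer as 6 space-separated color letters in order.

After move 1 (F'): F=GGGG U=WWRR R=YRYR D=OOYY L=OWOW
After move 2 (U'): U=WRWR F=OWGG R=GGYR B=YRBB L=BBOW
After move 3 (R): R=YGRG U=WWWG F=OOGY D=OBYY B=RRRB
After move 4 (R): R=RYGG U=WOWY F=OBGY D=ORYR B=GRWB
After move 5 (F): F=GOYB U=WOWB R=WYYG D=GRYR L=BOOR
After move 6 (R'): R=YGWY U=WWWG F=GOYB D=GOYB B=RRRB
Query 1: B[0] = R
Query 2: R[0] = Y
Query 3: D[3] = B
Query 4: D[2] = Y
Query 5: B[1] = R
Query 6: F[0] = G

Answer: R Y B Y R G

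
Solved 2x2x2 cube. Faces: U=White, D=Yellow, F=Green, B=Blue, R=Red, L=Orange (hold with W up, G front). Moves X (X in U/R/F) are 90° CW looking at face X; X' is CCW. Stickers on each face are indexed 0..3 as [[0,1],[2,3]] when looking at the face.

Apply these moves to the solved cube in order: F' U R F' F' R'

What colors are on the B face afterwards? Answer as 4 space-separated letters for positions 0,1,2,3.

After move 1 (F'): F=GGGG U=WWRR R=YRYR D=OOYY L=OWOW
After move 2 (U): U=RWRW F=YRGG R=BBYR B=OWBB L=GGOW
After move 3 (R): R=YBRB U=RRRG F=YOGY D=OBYO B=WWWB
After move 4 (F'): F=OYYG U=RRYR R=BBOB D=GWYO L=GGOR
After move 5 (F'): F=YGOY U=RRBO R=WBGB D=GRYO L=GROY
After move 6 (R'): R=BBWG U=RWBW F=YROO D=GGYY B=OWRB
Query: B face = OWRB

Answer: O W R B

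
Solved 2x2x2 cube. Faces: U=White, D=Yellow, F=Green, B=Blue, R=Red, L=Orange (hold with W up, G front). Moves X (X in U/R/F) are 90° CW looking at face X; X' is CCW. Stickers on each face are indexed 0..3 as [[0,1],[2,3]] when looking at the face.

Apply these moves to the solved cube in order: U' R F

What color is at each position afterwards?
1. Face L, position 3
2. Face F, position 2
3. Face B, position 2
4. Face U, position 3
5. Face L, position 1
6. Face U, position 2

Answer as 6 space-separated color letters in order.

After move 1 (U'): U=WWWW F=OOGG R=GGRR B=RRBB L=BBOO
After move 2 (R): R=RGRG U=WOWG F=OYGY D=YBYR B=WRWB
After move 3 (F): F=GOYY U=WOOB R=WGGG D=RRYR L=BYOB
Query 1: L[3] = B
Query 2: F[2] = Y
Query 3: B[2] = W
Query 4: U[3] = B
Query 5: L[1] = Y
Query 6: U[2] = O

Answer: B Y W B Y O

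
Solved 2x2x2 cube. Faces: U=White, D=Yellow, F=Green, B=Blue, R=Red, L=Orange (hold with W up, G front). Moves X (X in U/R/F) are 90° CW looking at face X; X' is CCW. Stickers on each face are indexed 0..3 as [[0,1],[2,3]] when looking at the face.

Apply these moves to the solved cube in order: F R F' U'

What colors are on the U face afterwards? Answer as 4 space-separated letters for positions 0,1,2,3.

Answer: G R W W

Derivation:
After move 1 (F): F=GGGG U=WWOO R=WRWR D=RRYY L=OYOY
After move 2 (R): R=WWRR U=WGOG F=GRGY D=RBYB B=OBWB
After move 3 (F'): F=RYGG U=WGWR R=BWRR D=YYYB L=OGOO
After move 4 (U'): U=GRWW F=OGGG R=RYRR B=BWWB L=OBOO
Query: U face = GRWW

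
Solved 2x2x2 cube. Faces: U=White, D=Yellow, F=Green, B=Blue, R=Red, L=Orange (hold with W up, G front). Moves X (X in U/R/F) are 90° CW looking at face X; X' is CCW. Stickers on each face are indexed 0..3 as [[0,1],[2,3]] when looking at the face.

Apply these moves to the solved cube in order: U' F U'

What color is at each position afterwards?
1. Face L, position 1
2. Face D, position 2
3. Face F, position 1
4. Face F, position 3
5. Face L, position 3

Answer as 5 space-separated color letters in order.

After move 1 (U'): U=WWWW F=OOGG R=GGRR B=RRBB L=BBOO
After move 2 (F): F=GOGO U=WWOB R=WGWR D=RGYY L=BYOY
After move 3 (U'): U=WBWO F=BYGO R=GOWR B=WGBB L=RROY
Query 1: L[1] = R
Query 2: D[2] = Y
Query 3: F[1] = Y
Query 4: F[3] = O
Query 5: L[3] = Y

Answer: R Y Y O Y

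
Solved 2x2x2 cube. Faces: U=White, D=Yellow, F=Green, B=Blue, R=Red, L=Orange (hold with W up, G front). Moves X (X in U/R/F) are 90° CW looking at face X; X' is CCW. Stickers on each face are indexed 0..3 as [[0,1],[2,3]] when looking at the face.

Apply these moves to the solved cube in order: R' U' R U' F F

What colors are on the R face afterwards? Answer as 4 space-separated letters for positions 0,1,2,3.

After move 1 (R'): R=RRRR U=WBWB F=GWGW D=YGYG B=YBYB
After move 2 (U'): U=BBWW F=OOGW R=GWRR B=RRYB L=YBOO
After move 3 (R): R=RGRW U=BOWW F=OGGG D=YYYR B=WRBB
After move 4 (U'): U=OWBW F=YBGG R=OGRW B=RGBB L=WROO
After move 5 (F): F=GYGB U=OWOR R=BGWW D=ROYR L=WYOY
After move 6 (F): F=GGBY U=OWYY R=OGRW D=WBYR L=WROO
Query: R face = OGRW

Answer: O G R W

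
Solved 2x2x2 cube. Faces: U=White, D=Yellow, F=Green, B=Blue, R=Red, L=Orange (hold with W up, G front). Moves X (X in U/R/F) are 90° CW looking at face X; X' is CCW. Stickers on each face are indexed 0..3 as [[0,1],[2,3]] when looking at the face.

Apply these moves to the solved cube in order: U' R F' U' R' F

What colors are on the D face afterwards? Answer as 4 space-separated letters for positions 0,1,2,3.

Answer: Y Y Y G

Derivation:
After move 1 (U'): U=WWWW F=OOGG R=GGRR B=RRBB L=BBOO
After move 2 (R): R=RGRG U=WOWG F=OYGY D=YBYR B=WRWB
After move 3 (F'): F=YYOG U=WORR R=BGYG D=BOYR L=BGOW
After move 4 (U'): U=ORWR F=BGOG R=YYYG B=BGWB L=WROW
After move 5 (R'): R=YGYY U=OWWB F=BROR D=BGYG B=RGOB
After move 6 (F): F=OBRR U=OWWR R=WGBY D=YYYG L=WBOG
Query: D face = YYYG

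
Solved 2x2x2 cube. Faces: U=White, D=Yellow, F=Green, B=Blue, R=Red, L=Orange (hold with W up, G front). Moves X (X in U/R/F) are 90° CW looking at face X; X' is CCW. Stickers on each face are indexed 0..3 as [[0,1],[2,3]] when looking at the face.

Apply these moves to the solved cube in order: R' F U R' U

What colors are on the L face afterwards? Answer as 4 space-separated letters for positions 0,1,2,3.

After move 1 (R'): R=RRRR U=WBWB F=GWGW D=YGYG B=YBYB
After move 2 (F): F=GGWW U=WBOO R=WRBR D=RRYG L=OYOG
After move 3 (U): U=OWOB F=WRWW R=YBBR B=OYYB L=GGOG
After move 4 (R'): R=BRYB U=OYOO F=WWWB D=RRYW B=GYRB
After move 5 (U): U=OOOY F=BRWB R=GYYB B=GGRB L=WWOG
Query: L face = WWOG

Answer: W W O G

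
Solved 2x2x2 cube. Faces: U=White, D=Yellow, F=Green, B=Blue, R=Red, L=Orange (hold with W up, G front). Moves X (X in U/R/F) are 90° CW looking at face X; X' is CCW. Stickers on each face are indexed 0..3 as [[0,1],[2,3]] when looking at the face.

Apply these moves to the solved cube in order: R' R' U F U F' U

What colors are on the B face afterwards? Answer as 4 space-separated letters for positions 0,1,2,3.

Answer: G W G B

Derivation:
After move 1 (R'): R=RRRR U=WBWB F=GWGW D=YGYG B=YBYB
After move 2 (R'): R=RRRR U=WYWY F=GBGB D=YWYW B=GBGB
After move 3 (U): U=WWYY F=RRGB R=GBRR B=OOGB L=GBOO
After move 4 (F): F=GRBR U=WWOB R=YBYR D=RGYW L=GYOW
After move 5 (U): U=OWBW F=YBBR R=OOYR B=GYGB L=GROW
After move 6 (F'): F=BRYB U=OWOY R=GORR D=RWYW L=GWOB
After move 7 (U): U=OOYW F=GOYB R=GYRR B=GWGB L=BROB
Query: B face = GWGB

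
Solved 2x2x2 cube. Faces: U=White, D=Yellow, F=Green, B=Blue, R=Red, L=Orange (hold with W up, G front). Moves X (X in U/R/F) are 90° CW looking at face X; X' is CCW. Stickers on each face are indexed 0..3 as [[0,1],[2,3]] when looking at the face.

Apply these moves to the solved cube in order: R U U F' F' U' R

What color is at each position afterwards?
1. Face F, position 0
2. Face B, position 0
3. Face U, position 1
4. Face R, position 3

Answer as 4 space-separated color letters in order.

Answer: R B R G

Derivation:
After move 1 (R): R=RRRR U=WGWG F=GYGY D=YBYB B=WBWB
After move 2 (U): U=WWGG F=RRGY R=WBRR B=OOWB L=GYOO
After move 3 (U): U=GWGW F=WBGY R=OORR B=GYWB L=RROO
After move 4 (F'): F=BYWG U=GWOR R=BOYR D=ROYB L=RWOG
After move 5 (F'): F=YGBW U=GWBY R=OORR D=WGYB L=RROO
After move 6 (U'): U=WYGB F=RRBW R=YGRR B=OOWB L=GYOO
After move 7 (R): R=RYRG U=WRGW F=RGBB D=WWYO B=BOYB
Query 1: F[0] = R
Query 2: B[0] = B
Query 3: U[1] = R
Query 4: R[3] = G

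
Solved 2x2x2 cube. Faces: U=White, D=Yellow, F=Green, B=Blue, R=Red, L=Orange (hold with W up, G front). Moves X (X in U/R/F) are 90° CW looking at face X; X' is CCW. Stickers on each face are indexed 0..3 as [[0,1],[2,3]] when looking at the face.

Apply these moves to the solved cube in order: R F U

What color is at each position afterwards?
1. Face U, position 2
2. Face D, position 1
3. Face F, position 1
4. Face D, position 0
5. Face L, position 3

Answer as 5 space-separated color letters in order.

Answer: O R R R B

Derivation:
After move 1 (R): R=RRRR U=WGWG F=GYGY D=YBYB B=WBWB
After move 2 (F): F=GGYY U=WGOO R=WRGR D=RRYB L=OYOB
After move 3 (U): U=OWOG F=WRYY R=WBGR B=OYWB L=GGOB
Query 1: U[2] = O
Query 2: D[1] = R
Query 3: F[1] = R
Query 4: D[0] = R
Query 5: L[3] = B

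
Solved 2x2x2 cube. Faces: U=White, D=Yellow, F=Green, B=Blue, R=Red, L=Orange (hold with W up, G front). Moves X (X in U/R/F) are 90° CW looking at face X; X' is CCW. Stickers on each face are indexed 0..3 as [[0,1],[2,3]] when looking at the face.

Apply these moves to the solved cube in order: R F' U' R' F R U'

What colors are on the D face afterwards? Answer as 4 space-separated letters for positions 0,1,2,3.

After move 1 (R): R=RRRR U=WGWG F=GYGY D=YBYB B=WBWB
After move 2 (F'): F=YYGG U=WGRR R=BRYR D=OOYB L=OGOW
After move 3 (U'): U=GRWR F=OGGG R=YYYR B=BRWB L=WBOW
After move 4 (R'): R=YRYY U=GWWB F=ORGR D=OGYG B=BROB
After move 5 (F): F=GORR U=GWWB R=WRBY D=YYYG L=WOOG
After move 6 (R): R=BWYR U=GOWR F=GYRG D=YOYB B=BRWB
After move 7 (U'): U=ORGW F=WORG R=GYYR B=BWWB L=BROG
Query: D face = YOYB

Answer: Y O Y B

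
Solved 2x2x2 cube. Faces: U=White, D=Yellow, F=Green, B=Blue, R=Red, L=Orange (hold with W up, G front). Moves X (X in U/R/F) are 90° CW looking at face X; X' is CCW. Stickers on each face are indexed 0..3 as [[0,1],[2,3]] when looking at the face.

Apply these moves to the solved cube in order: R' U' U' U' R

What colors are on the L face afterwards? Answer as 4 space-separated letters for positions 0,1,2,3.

After move 1 (R'): R=RRRR U=WBWB F=GWGW D=YGYG B=YBYB
After move 2 (U'): U=BBWW F=OOGW R=GWRR B=RRYB L=YBOO
After move 3 (U'): U=BWBW F=YBGW R=OORR B=GWYB L=RROO
After move 4 (U'): U=WWBB F=RRGW R=YBRR B=OOYB L=GWOO
After move 5 (R): R=RYRB U=WRBW F=RGGG D=YYYO B=BOWB
Query: L face = GWOO

Answer: G W O O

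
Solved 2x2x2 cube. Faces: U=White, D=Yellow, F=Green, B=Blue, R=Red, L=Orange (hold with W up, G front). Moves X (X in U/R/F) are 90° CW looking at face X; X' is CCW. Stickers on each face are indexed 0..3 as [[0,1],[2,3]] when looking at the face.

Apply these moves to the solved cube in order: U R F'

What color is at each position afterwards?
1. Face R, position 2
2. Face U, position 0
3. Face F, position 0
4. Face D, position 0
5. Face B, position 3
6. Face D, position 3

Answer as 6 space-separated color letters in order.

Answer: Y W Y G B O

Derivation:
After move 1 (U): U=WWWW F=RRGG R=BBRR B=OOBB L=GGOO
After move 2 (R): R=RBRB U=WRWG F=RYGY D=YBYO B=WOWB
After move 3 (F'): F=YYRG U=WRRR R=BBYB D=GOYO L=GGOW
Query 1: R[2] = Y
Query 2: U[0] = W
Query 3: F[0] = Y
Query 4: D[0] = G
Query 5: B[3] = B
Query 6: D[3] = O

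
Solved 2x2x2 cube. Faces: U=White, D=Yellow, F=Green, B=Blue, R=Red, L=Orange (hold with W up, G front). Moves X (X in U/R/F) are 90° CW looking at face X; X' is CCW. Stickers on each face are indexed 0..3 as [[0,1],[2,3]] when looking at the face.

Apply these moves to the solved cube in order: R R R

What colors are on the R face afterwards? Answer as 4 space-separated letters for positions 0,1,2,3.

Answer: R R R R

Derivation:
After move 1 (R): R=RRRR U=WGWG F=GYGY D=YBYB B=WBWB
After move 2 (R): R=RRRR U=WYWY F=GBGB D=YWYW B=GBGB
After move 3 (R): R=RRRR U=WBWB F=GWGW D=YGYG B=YBYB
Query: R face = RRRR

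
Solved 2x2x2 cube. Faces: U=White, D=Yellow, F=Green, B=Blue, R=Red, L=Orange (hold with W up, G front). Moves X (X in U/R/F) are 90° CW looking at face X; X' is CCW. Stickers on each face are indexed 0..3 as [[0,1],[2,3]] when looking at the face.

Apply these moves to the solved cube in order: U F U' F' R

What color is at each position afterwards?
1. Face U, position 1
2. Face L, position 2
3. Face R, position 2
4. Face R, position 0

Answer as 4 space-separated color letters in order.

Answer: R O R R

Derivation:
After move 1 (U): U=WWWW F=RRGG R=BBRR B=OOBB L=GGOO
After move 2 (F): F=GRGR U=WWOG R=WBWR D=RBYY L=GYOY
After move 3 (U'): U=WGWO F=GYGR R=GRWR B=WBBB L=OOOY
After move 4 (F'): F=YRGG U=WGGW R=BRRR D=OYYY L=OOOW
After move 5 (R): R=RBRR U=WRGG F=YYGY D=OBYW B=WBGB
Query 1: U[1] = R
Query 2: L[2] = O
Query 3: R[2] = R
Query 4: R[0] = R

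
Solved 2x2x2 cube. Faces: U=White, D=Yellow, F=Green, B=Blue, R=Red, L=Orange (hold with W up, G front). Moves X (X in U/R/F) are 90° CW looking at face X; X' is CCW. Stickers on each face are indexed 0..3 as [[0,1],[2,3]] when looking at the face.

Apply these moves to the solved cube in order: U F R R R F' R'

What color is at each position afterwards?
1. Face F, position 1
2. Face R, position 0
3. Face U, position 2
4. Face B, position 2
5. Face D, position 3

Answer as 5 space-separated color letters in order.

Answer: B R B Y G

Derivation:
After move 1 (U): U=WWWW F=RRGG R=BBRR B=OOBB L=GGOO
After move 2 (F): F=GRGR U=WWOG R=WBWR D=RBYY L=GYOY
After move 3 (R): R=WWRB U=WROR F=GBGY D=RBYO B=GOWB
After move 4 (R): R=RWBW U=WBOY F=GBGO D=RWYG B=RORB
After move 5 (R): R=BRWW U=WBOO F=GWGG D=RRYR B=YOBB
After move 6 (F'): F=WGGG U=WBBW R=RRRW D=YYYR L=GOOO
After move 7 (R'): R=RWRR U=WBBY F=WBGW D=YGYG B=ROYB
Query 1: F[1] = B
Query 2: R[0] = R
Query 3: U[2] = B
Query 4: B[2] = Y
Query 5: D[3] = G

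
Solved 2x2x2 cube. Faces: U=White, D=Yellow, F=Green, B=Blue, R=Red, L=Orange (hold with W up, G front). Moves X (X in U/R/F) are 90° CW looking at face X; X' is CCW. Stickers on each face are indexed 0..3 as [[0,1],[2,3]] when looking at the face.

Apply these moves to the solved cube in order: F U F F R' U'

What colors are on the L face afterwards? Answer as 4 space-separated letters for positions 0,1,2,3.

After move 1 (F): F=GGGG U=WWOO R=WRWR D=RRYY L=OYOY
After move 2 (U): U=OWOW F=WRGG R=BBWR B=OYBB L=GGOY
After move 3 (F): F=GWGR U=OWYG R=OBWR D=WBYY L=GROR
After move 4 (F): F=GGRW U=OWRR R=YBGR D=WOYY L=GWOB
After move 5 (R'): R=BRYG U=OBRO F=GWRR D=WGYW B=YYOB
After move 6 (U'): U=BOOR F=GWRR R=GWYG B=BROB L=YYOB
Query: L face = YYOB

Answer: Y Y O B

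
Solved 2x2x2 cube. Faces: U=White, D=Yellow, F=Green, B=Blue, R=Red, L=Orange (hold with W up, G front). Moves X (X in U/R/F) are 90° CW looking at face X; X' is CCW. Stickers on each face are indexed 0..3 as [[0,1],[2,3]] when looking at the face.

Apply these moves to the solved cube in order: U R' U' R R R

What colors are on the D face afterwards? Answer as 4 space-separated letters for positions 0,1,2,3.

Answer: Y G Y W

Derivation:
After move 1 (U): U=WWWW F=RRGG R=BBRR B=OOBB L=GGOO
After move 2 (R'): R=BRBR U=WBWO F=RWGW D=YRYG B=YOYB
After move 3 (U'): U=BOWW F=GGGW R=RWBR B=BRYB L=YOOO
After move 4 (R): R=BRRW U=BGWW F=GRGG D=YYYB B=WROB
After move 5 (R): R=RBWR U=BRWG F=GYGB D=YOYW B=WRGB
After move 6 (R): R=WRRB U=BYWB F=GOGW D=YGYW B=GRRB
Query: D face = YGYW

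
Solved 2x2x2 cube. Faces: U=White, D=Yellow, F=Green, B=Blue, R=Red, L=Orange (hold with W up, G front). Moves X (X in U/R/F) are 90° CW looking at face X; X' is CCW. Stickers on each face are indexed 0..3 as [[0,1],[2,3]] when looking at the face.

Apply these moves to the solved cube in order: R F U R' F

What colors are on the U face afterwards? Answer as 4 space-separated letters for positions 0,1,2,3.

After move 1 (R): R=RRRR U=WGWG F=GYGY D=YBYB B=WBWB
After move 2 (F): F=GGYY U=WGOO R=WRGR D=RRYB L=OYOB
After move 3 (U): U=OWOG F=WRYY R=WBGR B=OYWB L=GGOB
After move 4 (R'): R=BRWG U=OWOO F=WWYG D=RRYY B=BYRB
After move 5 (F): F=YWGW U=OWBG R=OROG D=WBYY L=GROR
Query: U face = OWBG

Answer: O W B G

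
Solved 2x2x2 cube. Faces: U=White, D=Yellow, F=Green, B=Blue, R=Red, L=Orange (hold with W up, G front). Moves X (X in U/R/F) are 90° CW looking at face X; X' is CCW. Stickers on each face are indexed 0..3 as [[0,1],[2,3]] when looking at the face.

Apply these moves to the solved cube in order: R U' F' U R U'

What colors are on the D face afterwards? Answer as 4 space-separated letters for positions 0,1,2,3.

Answer: B W Y W

Derivation:
After move 1 (R): R=RRRR U=WGWG F=GYGY D=YBYB B=WBWB
After move 2 (U'): U=GGWW F=OOGY R=GYRR B=RRWB L=WBOO
After move 3 (F'): F=OYOG U=GGGR R=BYYR D=BOYB L=WWOW
After move 4 (U): U=GGRG F=BYOG R=RRYR B=WWWB L=OYOW
After move 5 (R): R=YRRR U=GYRG F=BOOB D=BWYW B=GWGB
After move 6 (U'): U=YGGR F=OYOB R=BORR B=YRGB L=GWOW
Query: D face = BWYW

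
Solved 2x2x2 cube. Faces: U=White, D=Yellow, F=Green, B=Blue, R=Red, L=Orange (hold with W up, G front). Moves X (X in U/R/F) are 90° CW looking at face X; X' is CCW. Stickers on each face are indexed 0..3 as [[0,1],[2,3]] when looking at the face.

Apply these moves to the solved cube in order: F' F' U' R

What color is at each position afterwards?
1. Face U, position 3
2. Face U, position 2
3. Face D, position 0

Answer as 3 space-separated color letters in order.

Answer: G W W

Derivation:
After move 1 (F'): F=GGGG U=WWRR R=YRYR D=OOYY L=OWOW
After move 2 (F'): F=GGGG U=WWYY R=OROR D=WWYY L=OROR
After move 3 (U'): U=WYWY F=ORGG R=GGOR B=ORBB L=BBOR
After move 4 (R): R=OGRG U=WRWG F=OWGY D=WBYO B=YRYB
Query 1: U[3] = G
Query 2: U[2] = W
Query 3: D[0] = W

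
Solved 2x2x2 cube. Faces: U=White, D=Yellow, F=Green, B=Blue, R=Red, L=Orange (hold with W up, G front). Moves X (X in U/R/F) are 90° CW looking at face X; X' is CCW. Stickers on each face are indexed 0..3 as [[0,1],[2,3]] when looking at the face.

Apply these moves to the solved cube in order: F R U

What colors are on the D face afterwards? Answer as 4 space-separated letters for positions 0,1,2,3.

After move 1 (F): F=GGGG U=WWOO R=WRWR D=RRYY L=OYOY
After move 2 (R): R=WWRR U=WGOG F=GRGY D=RBYB B=OBWB
After move 3 (U): U=OWGG F=WWGY R=OBRR B=OYWB L=GROY
Query: D face = RBYB

Answer: R B Y B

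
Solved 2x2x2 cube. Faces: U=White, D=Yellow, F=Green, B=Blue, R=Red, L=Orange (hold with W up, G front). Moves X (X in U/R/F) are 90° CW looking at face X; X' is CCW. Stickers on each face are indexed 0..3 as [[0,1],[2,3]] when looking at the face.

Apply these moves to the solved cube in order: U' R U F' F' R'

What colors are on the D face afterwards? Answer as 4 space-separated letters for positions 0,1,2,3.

Answer: O G Y R

Derivation:
After move 1 (U'): U=WWWW F=OOGG R=GGRR B=RRBB L=BBOO
After move 2 (R): R=RGRG U=WOWG F=OYGY D=YBYR B=WRWB
After move 3 (U): U=WWGO F=RGGY R=WRRG B=BBWB L=OYOO
After move 4 (F'): F=GYRG U=WWWR R=BRYG D=YOYR L=OOOG
After move 5 (F'): F=YGGR U=WWBY R=ORYG D=OGYR L=OROW
After move 6 (R'): R=RGOY U=WWBB F=YWGY D=OGYR B=RBGB
Query: D face = OGYR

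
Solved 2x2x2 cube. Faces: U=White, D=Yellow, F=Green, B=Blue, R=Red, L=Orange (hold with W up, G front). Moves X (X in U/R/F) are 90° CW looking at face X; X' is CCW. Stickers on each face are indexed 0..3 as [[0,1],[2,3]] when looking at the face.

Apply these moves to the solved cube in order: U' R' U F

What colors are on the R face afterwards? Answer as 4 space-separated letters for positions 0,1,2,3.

Answer: R R B R

Derivation:
After move 1 (U'): U=WWWW F=OOGG R=GGRR B=RRBB L=BBOO
After move 2 (R'): R=GRGR U=WBWR F=OWGW D=YOYG B=YRYB
After move 3 (U): U=WWRB F=GRGW R=YRGR B=BBYB L=OWOO
After move 4 (F): F=GGWR U=WWOW R=RRBR D=GYYG L=OYOO
Query: R face = RRBR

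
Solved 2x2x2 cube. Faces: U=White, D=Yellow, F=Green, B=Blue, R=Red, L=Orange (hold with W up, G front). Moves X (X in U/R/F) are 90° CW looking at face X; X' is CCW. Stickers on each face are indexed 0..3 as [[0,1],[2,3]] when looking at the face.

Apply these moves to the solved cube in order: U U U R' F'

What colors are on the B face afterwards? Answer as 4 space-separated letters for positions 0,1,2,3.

Answer: Y R Y B

Derivation:
After move 1 (U): U=WWWW F=RRGG R=BBRR B=OOBB L=GGOO
After move 2 (U): U=WWWW F=BBGG R=OORR B=GGBB L=RROO
After move 3 (U): U=WWWW F=OOGG R=GGRR B=RRBB L=BBOO
After move 4 (R'): R=GRGR U=WBWR F=OWGW D=YOYG B=YRYB
After move 5 (F'): F=WWOG U=WBGG R=ORYR D=BOYG L=BROW
Query: B face = YRYB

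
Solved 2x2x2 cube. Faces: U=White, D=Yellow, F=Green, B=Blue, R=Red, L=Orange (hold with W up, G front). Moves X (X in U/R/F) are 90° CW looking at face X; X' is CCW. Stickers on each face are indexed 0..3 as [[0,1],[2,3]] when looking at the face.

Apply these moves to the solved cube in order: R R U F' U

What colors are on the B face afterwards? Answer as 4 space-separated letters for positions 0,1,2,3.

Answer: G Y G B

Derivation:
After move 1 (R): R=RRRR U=WGWG F=GYGY D=YBYB B=WBWB
After move 2 (R): R=RRRR U=WYWY F=GBGB D=YWYW B=GBGB
After move 3 (U): U=WWYY F=RRGB R=GBRR B=OOGB L=GBOO
After move 4 (F'): F=RBRG U=WWGR R=WBYR D=BOYW L=GYOY
After move 5 (U): U=GWRW F=WBRG R=OOYR B=GYGB L=RBOY
Query: B face = GYGB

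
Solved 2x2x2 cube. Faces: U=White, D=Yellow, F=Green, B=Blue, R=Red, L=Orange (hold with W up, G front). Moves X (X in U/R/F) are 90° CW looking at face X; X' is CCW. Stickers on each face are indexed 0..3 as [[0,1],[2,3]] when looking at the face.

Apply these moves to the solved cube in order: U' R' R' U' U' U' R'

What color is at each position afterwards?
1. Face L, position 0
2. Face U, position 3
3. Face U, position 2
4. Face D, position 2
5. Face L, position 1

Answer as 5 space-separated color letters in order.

After move 1 (U'): U=WWWW F=OOGG R=GGRR B=RRBB L=BBOO
After move 2 (R'): R=GRGR U=WBWR F=OWGW D=YOYG B=YRYB
After move 3 (R'): R=RRGG U=WYWY F=OBGR D=YWYW B=GROB
After move 4 (U'): U=YYWW F=BBGR R=OBGG B=RROB L=GROO
After move 5 (U'): U=YWYW F=GRGR R=BBGG B=OBOB L=RROO
After move 6 (U'): U=WWYY F=RRGR R=GRGG B=BBOB L=OBOO
After move 7 (R'): R=RGGG U=WOYB F=RWGY D=YRYR B=WBWB
Query 1: L[0] = O
Query 2: U[3] = B
Query 3: U[2] = Y
Query 4: D[2] = Y
Query 5: L[1] = B

Answer: O B Y Y B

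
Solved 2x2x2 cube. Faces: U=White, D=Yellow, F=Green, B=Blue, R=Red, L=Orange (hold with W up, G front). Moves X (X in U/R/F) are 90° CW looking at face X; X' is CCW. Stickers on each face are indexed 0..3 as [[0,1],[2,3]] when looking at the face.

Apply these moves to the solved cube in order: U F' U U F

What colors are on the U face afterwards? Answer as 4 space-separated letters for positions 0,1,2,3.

Answer: R B W B

Derivation:
After move 1 (U): U=WWWW F=RRGG R=BBRR B=OOBB L=GGOO
After move 2 (F'): F=RGRG U=WWBR R=YBYR D=GOYY L=GWOW
After move 3 (U): U=BWRW F=YBRG R=OOYR B=GWBB L=RGOW
After move 4 (U): U=RBWW F=OORG R=GWYR B=RGBB L=YBOW
After move 5 (F): F=ROGO U=RBWB R=WWWR D=YGYY L=YGOO
Query: U face = RBWB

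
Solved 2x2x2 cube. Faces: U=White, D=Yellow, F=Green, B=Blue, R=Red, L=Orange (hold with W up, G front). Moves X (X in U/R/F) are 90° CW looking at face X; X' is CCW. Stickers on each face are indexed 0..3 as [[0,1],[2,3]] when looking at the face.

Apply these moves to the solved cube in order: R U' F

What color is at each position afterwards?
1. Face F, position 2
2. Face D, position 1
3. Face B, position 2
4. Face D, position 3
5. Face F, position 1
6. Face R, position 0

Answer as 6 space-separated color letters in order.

Answer: Y G W B O W

Derivation:
After move 1 (R): R=RRRR U=WGWG F=GYGY D=YBYB B=WBWB
After move 2 (U'): U=GGWW F=OOGY R=GYRR B=RRWB L=WBOO
After move 3 (F): F=GOYO U=GGOB R=WYWR D=RGYB L=WYOB
Query 1: F[2] = Y
Query 2: D[1] = G
Query 3: B[2] = W
Query 4: D[3] = B
Query 5: F[1] = O
Query 6: R[0] = W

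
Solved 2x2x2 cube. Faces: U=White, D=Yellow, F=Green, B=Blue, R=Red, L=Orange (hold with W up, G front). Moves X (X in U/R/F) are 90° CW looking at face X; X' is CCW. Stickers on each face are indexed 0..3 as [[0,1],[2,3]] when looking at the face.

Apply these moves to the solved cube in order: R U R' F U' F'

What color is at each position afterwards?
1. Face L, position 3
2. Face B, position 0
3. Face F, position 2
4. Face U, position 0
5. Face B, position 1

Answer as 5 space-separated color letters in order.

After move 1 (R): R=RRRR U=WGWG F=GYGY D=YBYB B=WBWB
After move 2 (U): U=WWGG F=RRGY R=WBRR B=OOWB L=GYOO
After move 3 (R'): R=BRWR U=WWGO F=RWGG D=YRYY B=BOBB
After move 4 (F): F=GRGW U=WWOY R=GROR D=WBYY L=GYOR
After move 5 (U'): U=WYWO F=GYGW R=GROR B=GRBB L=BOOR
After move 6 (F'): F=YWGG U=WYGO R=BRWR D=ORYY L=BOOW
Query 1: L[3] = W
Query 2: B[0] = G
Query 3: F[2] = G
Query 4: U[0] = W
Query 5: B[1] = R

Answer: W G G W R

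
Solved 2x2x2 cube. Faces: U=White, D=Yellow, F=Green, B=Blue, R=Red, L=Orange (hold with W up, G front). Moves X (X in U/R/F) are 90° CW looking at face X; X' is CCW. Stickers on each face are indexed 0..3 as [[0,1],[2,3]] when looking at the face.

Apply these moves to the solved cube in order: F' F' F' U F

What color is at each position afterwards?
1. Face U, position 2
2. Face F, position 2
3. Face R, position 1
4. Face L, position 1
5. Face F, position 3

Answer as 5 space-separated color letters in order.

Answer: Y G B R R

Derivation:
After move 1 (F'): F=GGGG U=WWRR R=YRYR D=OOYY L=OWOW
After move 2 (F'): F=GGGG U=WWYY R=OROR D=WWYY L=OROR
After move 3 (F'): F=GGGG U=WWOO R=WRWR D=RRYY L=OYOY
After move 4 (U): U=OWOW F=WRGG R=BBWR B=OYBB L=GGOY
After move 5 (F): F=GWGR U=OWYG R=OBWR D=WBYY L=GROR
Query 1: U[2] = Y
Query 2: F[2] = G
Query 3: R[1] = B
Query 4: L[1] = R
Query 5: F[3] = R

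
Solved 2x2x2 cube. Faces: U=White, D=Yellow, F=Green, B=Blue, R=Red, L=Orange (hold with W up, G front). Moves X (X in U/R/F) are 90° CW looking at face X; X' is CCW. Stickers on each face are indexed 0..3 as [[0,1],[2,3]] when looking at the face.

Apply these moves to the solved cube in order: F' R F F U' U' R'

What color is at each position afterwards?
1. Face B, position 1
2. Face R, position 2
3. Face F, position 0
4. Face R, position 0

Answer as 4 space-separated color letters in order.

Answer: G O R R

Derivation:
After move 1 (F'): F=GGGG U=WWRR R=YRYR D=OOYY L=OWOW
After move 2 (R): R=YYRR U=WGRG F=GOGY D=OBYB B=RBWB
After move 3 (F): F=GGYO U=WGWW R=RYGR D=RYYB L=OOOB
After move 4 (F): F=YGOG U=WGBO R=WYWR D=GRYB L=OROY
After move 5 (U'): U=GOWB F=OROG R=YGWR B=WYWB L=RBOY
After move 6 (U'): U=OBGW F=RBOG R=ORWR B=YGWB L=WYOY
After move 7 (R'): R=RROW U=OWGY F=RBOW D=GBYG B=BGRB
Query 1: B[1] = G
Query 2: R[2] = O
Query 3: F[0] = R
Query 4: R[0] = R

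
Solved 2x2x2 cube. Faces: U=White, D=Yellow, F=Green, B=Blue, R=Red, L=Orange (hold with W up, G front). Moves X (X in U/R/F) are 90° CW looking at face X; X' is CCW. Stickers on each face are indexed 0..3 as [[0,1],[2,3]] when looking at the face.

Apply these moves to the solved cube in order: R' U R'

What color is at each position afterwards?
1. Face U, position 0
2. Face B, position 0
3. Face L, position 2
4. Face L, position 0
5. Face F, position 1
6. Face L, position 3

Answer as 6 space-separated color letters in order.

Answer: W G O G W O

Derivation:
After move 1 (R'): R=RRRR U=WBWB F=GWGW D=YGYG B=YBYB
After move 2 (U): U=WWBB F=RRGW R=YBRR B=OOYB L=GWOO
After move 3 (R'): R=BRYR U=WYBO F=RWGB D=YRYW B=GOGB
Query 1: U[0] = W
Query 2: B[0] = G
Query 3: L[2] = O
Query 4: L[0] = G
Query 5: F[1] = W
Query 6: L[3] = O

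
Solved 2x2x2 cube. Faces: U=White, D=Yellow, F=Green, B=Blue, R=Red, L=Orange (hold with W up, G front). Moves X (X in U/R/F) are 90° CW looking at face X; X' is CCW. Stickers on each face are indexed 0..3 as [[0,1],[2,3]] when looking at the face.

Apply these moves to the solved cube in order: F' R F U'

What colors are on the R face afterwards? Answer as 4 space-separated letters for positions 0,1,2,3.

After move 1 (F'): F=GGGG U=WWRR R=YRYR D=OOYY L=OWOW
After move 2 (R): R=YYRR U=WGRG F=GOGY D=OBYB B=RBWB
After move 3 (F): F=GGYO U=WGWW R=RYGR D=RYYB L=OOOB
After move 4 (U'): U=GWWW F=OOYO R=GGGR B=RYWB L=RBOB
Query: R face = GGGR

Answer: G G G R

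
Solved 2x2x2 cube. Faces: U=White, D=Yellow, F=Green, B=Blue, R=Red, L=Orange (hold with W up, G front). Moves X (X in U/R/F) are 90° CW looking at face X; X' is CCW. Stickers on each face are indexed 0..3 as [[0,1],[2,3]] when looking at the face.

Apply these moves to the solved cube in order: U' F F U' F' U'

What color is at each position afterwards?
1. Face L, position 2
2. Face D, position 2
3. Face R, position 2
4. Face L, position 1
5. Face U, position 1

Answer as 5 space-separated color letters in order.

After move 1 (U'): U=WWWW F=OOGG R=GGRR B=RRBB L=BBOO
After move 2 (F): F=GOGO U=WWOB R=WGWR D=RGYY L=BYOY
After move 3 (F): F=GGOO U=WWYY R=OGBR D=WWYY L=BROG
After move 4 (U'): U=WYWY F=BROO R=GGBR B=OGBB L=RROG
After move 5 (F'): F=ROBO U=WYGB R=WGWR D=RGYY L=RYOW
After move 6 (U'): U=YBWG F=RYBO R=ROWR B=WGBB L=OGOW
Query 1: L[2] = O
Query 2: D[2] = Y
Query 3: R[2] = W
Query 4: L[1] = G
Query 5: U[1] = B

Answer: O Y W G B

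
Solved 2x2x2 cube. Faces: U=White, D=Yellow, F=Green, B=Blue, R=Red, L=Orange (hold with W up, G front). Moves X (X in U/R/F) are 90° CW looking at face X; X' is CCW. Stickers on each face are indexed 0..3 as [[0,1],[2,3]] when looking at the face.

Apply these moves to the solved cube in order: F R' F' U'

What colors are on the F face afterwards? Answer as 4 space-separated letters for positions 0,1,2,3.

After move 1 (F): F=GGGG U=WWOO R=WRWR D=RRYY L=OYOY
After move 2 (R'): R=RRWW U=WBOB F=GWGO D=RGYG B=YBRB
After move 3 (F'): F=WOGG U=WBRW R=GRRW D=YYYG L=OBOO
After move 4 (U'): U=BWWR F=OBGG R=WORW B=GRRB L=YBOO
Query: F face = OBGG

Answer: O B G G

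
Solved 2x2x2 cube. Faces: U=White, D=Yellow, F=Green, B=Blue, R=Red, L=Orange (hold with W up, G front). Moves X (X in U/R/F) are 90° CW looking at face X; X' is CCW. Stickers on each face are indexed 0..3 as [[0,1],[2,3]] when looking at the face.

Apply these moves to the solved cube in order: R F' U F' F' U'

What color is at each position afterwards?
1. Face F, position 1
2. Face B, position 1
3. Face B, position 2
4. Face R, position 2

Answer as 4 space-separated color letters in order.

Answer: Y B W Y

Derivation:
After move 1 (R): R=RRRR U=WGWG F=GYGY D=YBYB B=WBWB
After move 2 (F'): F=YYGG U=WGRR R=BRYR D=OOYB L=OGOW
After move 3 (U): U=RWRG F=BRGG R=WBYR B=OGWB L=YYOW
After move 4 (F'): F=RGBG U=RWWY R=OBOR D=YWYB L=YGOR
After move 5 (F'): F=GGRB U=RWOO R=WBYR D=GRYB L=YYOW
After move 6 (U'): U=WORO F=YYRB R=GGYR B=WBWB L=OGOW
Query 1: F[1] = Y
Query 2: B[1] = B
Query 3: B[2] = W
Query 4: R[2] = Y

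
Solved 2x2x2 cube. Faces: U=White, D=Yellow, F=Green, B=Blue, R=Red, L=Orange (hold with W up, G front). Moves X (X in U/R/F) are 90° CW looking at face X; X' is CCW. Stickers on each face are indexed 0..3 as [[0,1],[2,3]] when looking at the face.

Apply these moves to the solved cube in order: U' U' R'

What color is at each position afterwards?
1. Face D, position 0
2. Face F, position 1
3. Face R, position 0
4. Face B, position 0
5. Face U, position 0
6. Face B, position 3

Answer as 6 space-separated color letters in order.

Answer: Y W O Y W B

Derivation:
After move 1 (U'): U=WWWW F=OOGG R=GGRR B=RRBB L=BBOO
After move 2 (U'): U=WWWW F=BBGG R=OORR B=GGBB L=RROO
After move 3 (R'): R=OROR U=WBWG F=BWGW D=YBYG B=YGYB
Query 1: D[0] = Y
Query 2: F[1] = W
Query 3: R[0] = O
Query 4: B[0] = Y
Query 5: U[0] = W
Query 6: B[3] = B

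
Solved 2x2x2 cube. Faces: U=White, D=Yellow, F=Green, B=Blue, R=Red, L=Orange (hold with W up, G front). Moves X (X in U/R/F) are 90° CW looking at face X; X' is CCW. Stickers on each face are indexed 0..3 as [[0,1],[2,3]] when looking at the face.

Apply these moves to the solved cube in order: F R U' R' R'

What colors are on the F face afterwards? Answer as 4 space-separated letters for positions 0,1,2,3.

Answer: O W G W

Derivation:
After move 1 (F): F=GGGG U=WWOO R=WRWR D=RRYY L=OYOY
After move 2 (R): R=WWRR U=WGOG F=GRGY D=RBYB B=OBWB
After move 3 (U'): U=GGWO F=OYGY R=GRRR B=WWWB L=OBOY
After move 4 (R'): R=RRGR U=GWWW F=OGGO D=RYYY B=BWBB
After move 5 (R'): R=RRRG U=GBWB F=OWGW D=RGYO B=YWYB
Query: F face = OWGW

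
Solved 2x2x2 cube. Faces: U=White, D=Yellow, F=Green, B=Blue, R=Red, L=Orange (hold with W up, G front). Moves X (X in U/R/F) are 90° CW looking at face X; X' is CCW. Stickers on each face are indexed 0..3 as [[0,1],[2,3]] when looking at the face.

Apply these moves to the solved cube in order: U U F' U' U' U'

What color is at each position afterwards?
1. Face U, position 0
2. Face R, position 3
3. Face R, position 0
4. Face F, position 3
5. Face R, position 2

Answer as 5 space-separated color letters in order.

After move 1 (U): U=WWWW F=RRGG R=BBRR B=OOBB L=GGOO
After move 2 (U): U=WWWW F=BBGG R=OORR B=GGBB L=RROO
After move 3 (F'): F=BGBG U=WWOR R=YOYR D=ROYY L=RWOW
After move 4 (U'): U=WRWO F=RWBG R=BGYR B=YOBB L=GGOW
After move 5 (U'): U=ROWW F=GGBG R=RWYR B=BGBB L=YOOW
After move 6 (U'): U=OWRW F=YOBG R=GGYR B=RWBB L=BGOW
Query 1: U[0] = O
Query 2: R[3] = R
Query 3: R[0] = G
Query 4: F[3] = G
Query 5: R[2] = Y

Answer: O R G G Y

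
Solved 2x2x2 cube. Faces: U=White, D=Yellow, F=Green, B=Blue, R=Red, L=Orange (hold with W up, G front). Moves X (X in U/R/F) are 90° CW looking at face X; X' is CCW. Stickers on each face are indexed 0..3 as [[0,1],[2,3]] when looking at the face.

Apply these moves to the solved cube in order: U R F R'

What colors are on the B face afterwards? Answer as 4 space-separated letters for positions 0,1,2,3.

After move 1 (U): U=WWWW F=RRGG R=BBRR B=OOBB L=GGOO
After move 2 (R): R=RBRB U=WRWG F=RYGY D=YBYO B=WOWB
After move 3 (F): F=GRYY U=WROG R=WBGB D=RRYO L=GYOB
After move 4 (R'): R=BBWG U=WWOW F=GRYG D=RRYY B=OORB
Query: B face = OORB

Answer: O O R B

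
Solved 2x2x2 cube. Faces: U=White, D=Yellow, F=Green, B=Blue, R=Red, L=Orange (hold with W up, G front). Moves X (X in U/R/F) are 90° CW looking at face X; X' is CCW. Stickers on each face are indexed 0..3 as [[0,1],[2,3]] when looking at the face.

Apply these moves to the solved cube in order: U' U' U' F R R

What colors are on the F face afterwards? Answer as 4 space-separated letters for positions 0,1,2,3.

After move 1 (U'): U=WWWW F=OOGG R=GGRR B=RRBB L=BBOO
After move 2 (U'): U=WWWW F=BBGG R=OORR B=GGBB L=RROO
After move 3 (U'): U=WWWW F=RRGG R=BBRR B=OOBB L=GGOO
After move 4 (F): F=GRGR U=WWOG R=WBWR D=RBYY L=GYOY
After move 5 (R): R=WWRB U=WROR F=GBGY D=RBYO B=GOWB
After move 6 (R): R=RWBW U=WBOY F=GBGO D=RWYG B=RORB
Query: F face = GBGO

Answer: G B G O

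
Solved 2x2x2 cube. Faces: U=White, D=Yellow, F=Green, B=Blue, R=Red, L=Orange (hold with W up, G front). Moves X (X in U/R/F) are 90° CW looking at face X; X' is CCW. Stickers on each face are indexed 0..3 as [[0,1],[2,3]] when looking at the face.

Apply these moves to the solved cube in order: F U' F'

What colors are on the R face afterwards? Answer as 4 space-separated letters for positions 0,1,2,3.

Answer: R G R R

Derivation:
After move 1 (F): F=GGGG U=WWOO R=WRWR D=RRYY L=OYOY
After move 2 (U'): U=WOWO F=OYGG R=GGWR B=WRBB L=BBOY
After move 3 (F'): F=YGOG U=WOGW R=RGRR D=BYYY L=BOOW
Query: R face = RGRR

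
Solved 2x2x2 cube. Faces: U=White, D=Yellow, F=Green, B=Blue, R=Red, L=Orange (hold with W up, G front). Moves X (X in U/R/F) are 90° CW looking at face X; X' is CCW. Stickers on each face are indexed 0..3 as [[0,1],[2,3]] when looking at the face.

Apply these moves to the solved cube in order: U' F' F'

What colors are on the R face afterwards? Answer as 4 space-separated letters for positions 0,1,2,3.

Answer: O G B R

Derivation:
After move 1 (U'): U=WWWW F=OOGG R=GGRR B=RRBB L=BBOO
After move 2 (F'): F=OGOG U=WWGR R=YGYR D=BOYY L=BWOW
After move 3 (F'): F=GGOO U=WWYY R=OGBR D=WWYY L=BROG
Query: R face = OGBR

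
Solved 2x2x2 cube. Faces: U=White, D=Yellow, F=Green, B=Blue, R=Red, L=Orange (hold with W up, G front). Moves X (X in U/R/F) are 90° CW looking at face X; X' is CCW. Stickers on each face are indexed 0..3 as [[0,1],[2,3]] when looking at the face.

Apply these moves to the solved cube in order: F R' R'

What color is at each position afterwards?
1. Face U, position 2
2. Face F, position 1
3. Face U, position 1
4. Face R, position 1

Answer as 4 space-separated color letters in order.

After move 1 (F): F=GGGG U=WWOO R=WRWR D=RRYY L=OYOY
After move 2 (R'): R=RRWW U=WBOB F=GWGO D=RGYG B=YBRB
After move 3 (R'): R=RWRW U=WROY F=GBGB D=RWYO B=GBGB
Query 1: U[2] = O
Query 2: F[1] = B
Query 3: U[1] = R
Query 4: R[1] = W

Answer: O B R W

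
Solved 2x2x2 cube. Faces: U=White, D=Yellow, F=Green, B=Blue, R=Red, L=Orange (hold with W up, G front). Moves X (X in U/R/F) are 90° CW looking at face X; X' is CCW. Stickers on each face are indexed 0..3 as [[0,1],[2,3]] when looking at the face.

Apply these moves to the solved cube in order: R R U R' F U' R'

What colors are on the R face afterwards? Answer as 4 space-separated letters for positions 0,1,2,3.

After move 1 (R): R=RRRR U=WGWG F=GYGY D=YBYB B=WBWB
After move 2 (R): R=RRRR U=WYWY F=GBGB D=YWYW B=GBGB
After move 3 (U): U=WWYY F=RRGB R=GBRR B=OOGB L=GBOO
After move 4 (R'): R=BRGR U=WGYO F=RWGY D=YRYB B=WOWB
After move 5 (F): F=GRYW U=WGOB R=YROR D=GBYB L=GYOR
After move 6 (U'): U=GBWO F=GYYW R=GROR B=YRWB L=WOOR
After move 7 (R'): R=RRGO U=GWWY F=GBYO D=GYYW B=BRBB
Query: R face = RRGO

Answer: R R G O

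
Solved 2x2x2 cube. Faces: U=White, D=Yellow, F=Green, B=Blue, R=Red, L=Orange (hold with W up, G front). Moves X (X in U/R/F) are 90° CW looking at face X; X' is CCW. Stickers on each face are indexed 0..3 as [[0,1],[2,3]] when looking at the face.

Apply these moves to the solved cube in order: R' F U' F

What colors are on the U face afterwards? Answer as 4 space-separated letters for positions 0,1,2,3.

After move 1 (R'): R=RRRR U=WBWB F=GWGW D=YGYG B=YBYB
After move 2 (F): F=GGWW U=WBOO R=WRBR D=RRYG L=OYOG
After move 3 (U'): U=BOWO F=OYWW R=GGBR B=WRYB L=YBOG
After move 4 (F): F=WOWY U=BOGB R=WGOR D=BGYG L=YROR
Query: U face = BOGB

Answer: B O G B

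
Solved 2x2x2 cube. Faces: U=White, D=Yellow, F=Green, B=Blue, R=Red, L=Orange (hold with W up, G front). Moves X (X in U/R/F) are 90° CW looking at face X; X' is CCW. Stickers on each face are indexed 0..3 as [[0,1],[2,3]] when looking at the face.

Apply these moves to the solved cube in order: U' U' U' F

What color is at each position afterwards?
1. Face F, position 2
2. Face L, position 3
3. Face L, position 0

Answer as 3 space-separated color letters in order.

Answer: G Y G

Derivation:
After move 1 (U'): U=WWWW F=OOGG R=GGRR B=RRBB L=BBOO
After move 2 (U'): U=WWWW F=BBGG R=OORR B=GGBB L=RROO
After move 3 (U'): U=WWWW F=RRGG R=BBRR B=OOBB L=GGOO
After move 4 (F): F=GRGR U=WWOG R=WBWR D=RBYY L=GYOY
Query 1: F[2] = G
Query 2: L[3] = Y
Query 3: L[0] = G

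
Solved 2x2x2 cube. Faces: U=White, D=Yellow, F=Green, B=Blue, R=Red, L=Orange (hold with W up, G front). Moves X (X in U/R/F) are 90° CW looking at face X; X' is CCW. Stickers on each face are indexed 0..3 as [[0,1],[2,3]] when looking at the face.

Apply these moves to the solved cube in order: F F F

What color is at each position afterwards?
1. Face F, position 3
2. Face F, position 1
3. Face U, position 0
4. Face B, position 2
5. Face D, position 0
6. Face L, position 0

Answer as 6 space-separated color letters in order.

Answer: G G W B O O

Derivation:
After move 1 (F): F=GGGG U=WWOO R=WRWR D=RRYY L=OYOY
After move 2 (F): F=GGGG U=WWYY R=OROR D=WWYY L=OROR
After move 3 (F): F=GGGG U=WWRR R=YRYR D=OOYY L=OWOW
Query 1: F[3] = G
Query 2: F[1] = G
Query 3: U[0] = W
Query 4: B[2] = B
Query 5: D[0] = O
Query 6: L[0] = O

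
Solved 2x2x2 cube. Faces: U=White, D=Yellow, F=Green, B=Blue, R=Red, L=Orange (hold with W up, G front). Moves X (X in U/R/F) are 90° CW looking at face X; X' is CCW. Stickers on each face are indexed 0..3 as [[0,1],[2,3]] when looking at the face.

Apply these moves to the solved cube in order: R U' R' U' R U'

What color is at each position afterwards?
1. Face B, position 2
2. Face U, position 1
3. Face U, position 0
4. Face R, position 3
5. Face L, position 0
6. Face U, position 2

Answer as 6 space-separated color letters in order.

After move 1 (R): R=RRRR U=WGWG F=GYGY D=YBYB B=WBWB
After move 2 (U'): U=GGWW F=OOGY R=GYRR B=RRWB L=WBOO
After move 3 (R'): R=YRGR U=GWWR F=OGGW D=YOYY B=BRBB
After move 4 (U'): U=WRGW F=WBGW R=OGGR B=YRBB L=BROO
After move 5 (R): R=GORG U=WBGW F=WOGY D=YBYY B=WRRB
After move 6 (U'): U=BWWG F=BRGY R=WORG B=GORB L=WROO
Query 1: B[2] = R
Query 2: U[1] = W
Query 3: U[0] = B
Query 4: R[3] = G
Query 5: L[0] = W
Query 6: U[2] = W

Answer: R W B G W W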